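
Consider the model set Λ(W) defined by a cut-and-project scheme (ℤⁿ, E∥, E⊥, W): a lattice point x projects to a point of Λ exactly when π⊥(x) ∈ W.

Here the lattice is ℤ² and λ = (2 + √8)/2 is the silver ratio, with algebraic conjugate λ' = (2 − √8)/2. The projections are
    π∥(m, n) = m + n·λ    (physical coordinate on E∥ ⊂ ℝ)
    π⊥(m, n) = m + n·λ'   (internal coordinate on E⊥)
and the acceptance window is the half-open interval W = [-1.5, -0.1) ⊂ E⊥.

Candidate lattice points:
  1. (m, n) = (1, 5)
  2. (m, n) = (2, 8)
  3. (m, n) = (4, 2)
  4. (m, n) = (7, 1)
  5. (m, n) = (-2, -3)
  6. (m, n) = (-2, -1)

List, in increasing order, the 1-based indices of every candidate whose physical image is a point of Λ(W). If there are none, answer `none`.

λ' = (2−√8)/2 ≈ -0.41421.
candidate 1: (m,n)=(1,5) → π∥ = 1+5·λ ≈ 13.07107, π⊥ = 1+5·λ' ≈ -1.07107 ∈ [-1.5, -0.1) ⇒ IN Λ
candidate 2: (m,n)=(2,8) → π∥ = 2+8·λ ≈ 21.31371, π⊥ = 2+8·λ' ≈ -1.31371 ∈ [-1.5, -0.1) ⇒ IN Λ
candidate 3: (m,n)=(4,2) → π∥ = 4+2·λ ≈ 8.82843, π⊥ = 4+2·λ' ≈ 3.17157 ∉ [-1.5, -0.1) ⇒ out
candidate 4: (m,n)=(7,1) → π∥ = 7+1·λ ≈ 9.41421, π⊥ = 7+1·λ' ≈ 6.58579 ∉ [-1.5, -0.1) ⇒ out
candidate 5: (m,n)=(-2,-3) → π∥ = -2-3·λ ≈ -9.24264, π⊥ = -2-3·λ' ≈ -0.75736 ∈ [-1.5, -0.1) ⇒ IN Λ
candidate 6: (m,n)=(-2,-1) → π∥ = -2-1·λ ≈ -4.41421, π⊥ = -2-1·λ' ≈ -1.58579 ∉ [-1.5, -0.1) ⇒ out

1, 2, 5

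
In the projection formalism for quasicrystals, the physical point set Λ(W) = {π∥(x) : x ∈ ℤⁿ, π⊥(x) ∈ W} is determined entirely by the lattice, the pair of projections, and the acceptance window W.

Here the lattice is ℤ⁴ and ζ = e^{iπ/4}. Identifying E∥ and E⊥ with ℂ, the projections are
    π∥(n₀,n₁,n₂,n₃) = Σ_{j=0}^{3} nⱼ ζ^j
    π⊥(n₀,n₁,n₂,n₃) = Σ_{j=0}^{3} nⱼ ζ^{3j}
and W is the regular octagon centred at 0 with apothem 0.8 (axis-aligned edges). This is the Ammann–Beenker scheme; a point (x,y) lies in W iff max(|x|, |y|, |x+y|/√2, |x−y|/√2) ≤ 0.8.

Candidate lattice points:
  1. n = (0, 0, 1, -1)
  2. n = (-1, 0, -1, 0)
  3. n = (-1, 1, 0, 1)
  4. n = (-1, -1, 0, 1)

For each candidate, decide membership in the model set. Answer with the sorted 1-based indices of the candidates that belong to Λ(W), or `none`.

4

Internal map: ζ^{3j} for j=0..3 gives (1,0), (−√2/2,√2/2), (0,−1), (√2/2,√2/2).
#1 (0, 0, 1, -1): internal (-0.7071, -1.7071); octagon support 1.7071 vs apothem 0.8 → ∉ W
#2 (-1, 0, -1, 0): internal (-1.0000, 1.0000); octagon support 1.4142 vs apothem 0.8 → ∉ W
#3 (-1, 1, 0, 1): internal (-1.0000, 1.4142); octagon support 1.7071 vs apothem 0.8 → ∉ W
#4 (-1, -1, 0, 1): internal (0.4142, 0.0000); octagon support 0.4142 vs apothem 0.8 → ∈ W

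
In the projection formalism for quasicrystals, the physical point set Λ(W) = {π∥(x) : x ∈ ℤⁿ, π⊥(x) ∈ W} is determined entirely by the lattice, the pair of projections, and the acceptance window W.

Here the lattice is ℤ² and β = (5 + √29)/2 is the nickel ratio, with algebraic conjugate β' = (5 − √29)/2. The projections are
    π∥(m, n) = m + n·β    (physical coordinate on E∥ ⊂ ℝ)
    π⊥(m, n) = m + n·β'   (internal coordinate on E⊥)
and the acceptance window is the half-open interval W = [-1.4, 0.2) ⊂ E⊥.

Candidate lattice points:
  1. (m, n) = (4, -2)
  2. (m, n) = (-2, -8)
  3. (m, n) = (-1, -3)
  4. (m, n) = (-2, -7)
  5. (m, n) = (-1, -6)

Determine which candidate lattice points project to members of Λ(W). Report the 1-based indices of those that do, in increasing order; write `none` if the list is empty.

Numerically β ≈ 5.19258 and β' = −1/β ≈ -0.19258.
#1 (4,-2): internal coord 4 + (-2)·β' = +4.38516; +4.38516 ∉ [-1.4, 0.2) → out
#2 (-2,-8): internal coord -2 + (-8)·β' = -0.45934; -0.45934 ∈ [-1.4, 0.2) → IN Λ
#3 (-1,-3): internal coord -1 + (-3)·β' = -0.42225; -0.42225 ∈ [-1.4, 0.2) → IN Λ
#4 (-2,-7): internal coord -2 + (-7)·β' = -0.65192; -0.65192 ∈ [-1.4, 0.2) → IN Λ
#5 (-1,-6): internal coord -1 + (-6)·β' = +0.15549; +0.15549 ∈ [-1.4, 0.2) → IN Λ

2, 3, 4, 5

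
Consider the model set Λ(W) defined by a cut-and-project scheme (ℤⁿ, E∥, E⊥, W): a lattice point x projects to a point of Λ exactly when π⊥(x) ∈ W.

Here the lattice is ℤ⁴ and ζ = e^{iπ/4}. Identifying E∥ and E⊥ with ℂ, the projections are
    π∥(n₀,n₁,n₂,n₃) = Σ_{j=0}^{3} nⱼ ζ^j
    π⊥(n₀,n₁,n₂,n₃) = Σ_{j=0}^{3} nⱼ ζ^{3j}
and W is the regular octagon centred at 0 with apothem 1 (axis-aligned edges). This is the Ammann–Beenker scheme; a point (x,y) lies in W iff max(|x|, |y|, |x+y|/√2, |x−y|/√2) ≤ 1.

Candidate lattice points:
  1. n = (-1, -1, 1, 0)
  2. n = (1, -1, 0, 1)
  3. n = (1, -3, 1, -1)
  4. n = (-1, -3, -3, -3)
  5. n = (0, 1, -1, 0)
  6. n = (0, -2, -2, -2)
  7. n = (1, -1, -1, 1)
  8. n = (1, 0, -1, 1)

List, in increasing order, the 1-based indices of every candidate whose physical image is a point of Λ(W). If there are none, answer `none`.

With ζ = e^{iπ/4} the internal vectors are ζ^0,ζ^3,ζ^6,ζ^9.
candidate 1: n = (-1, -1, 1, 0) → π⊥ ≈ (-0.292893, -1.707107); max(|x|,|y|,|x±y|/√2) = 1.707107 > 1 ⇒ ∉ W
candidate 2: n = (1, -1, 0, 1) → π⊥ ≈ (+2.414214, +0.000000); max(|x|,|y|,|x±y|/√2) = 2.414214 > 1 ⇒ ∉ W
candidate 3: n = (1, -3, 1, -1) → π⊥ ≈ (+2.414214, -3.828427); max(|x|,|y|,|x±y|/√2) = 4.414214 > 1 ⇒ ∉ W
candidate 4: n = (-1, -3, -3, -3) → π⊥ ≈ (-1.000000, -1.242641); max(|x|,|y|,|x±y|/√2) = 1.585786 > 1 ⇒ ∉ W
candidate 5: n = (0, 1, -1, 0) → π⊥ ≈ (-0.707107, +1.707107); max(|x|,|y|,|x±y|/√2) = 1.707107 > 1 ⇒ ∉ W
candidate 6: n = (0, -2, -2, -2) → π⊥ ≈ (+0.000000, -0.828427); max(|x|,|y|,|x±y|/√2) = 0.828427 ≤ 1 ⇒ ∈ W
candidate 7: n = (1, -1, -1, 1) → π⊥ ≈ (+2.414214, +1.000000); max(|x|,|y|,|x±y|/√2) = 2.414214 > 1 ⇒ ∉ W
candidate 8: n = (1, 0, -1, 1) → π⊥ ≈ (+1.707107, +1.707107); max(|x|,|y|,|x±y|/√2) = 2.414214 > 1 ⇒ ∉ W

6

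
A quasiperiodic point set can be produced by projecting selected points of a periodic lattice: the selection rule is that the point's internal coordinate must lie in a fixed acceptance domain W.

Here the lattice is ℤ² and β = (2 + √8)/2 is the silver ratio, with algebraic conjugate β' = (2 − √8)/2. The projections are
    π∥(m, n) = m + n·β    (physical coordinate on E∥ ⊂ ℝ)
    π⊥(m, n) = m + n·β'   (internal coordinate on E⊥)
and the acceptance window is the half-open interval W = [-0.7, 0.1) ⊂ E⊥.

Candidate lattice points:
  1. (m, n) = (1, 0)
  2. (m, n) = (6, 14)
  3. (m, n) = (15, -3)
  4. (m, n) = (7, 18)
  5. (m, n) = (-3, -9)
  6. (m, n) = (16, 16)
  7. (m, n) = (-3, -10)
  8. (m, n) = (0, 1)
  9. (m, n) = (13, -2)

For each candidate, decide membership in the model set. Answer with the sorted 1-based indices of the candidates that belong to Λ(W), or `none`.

Compute β' = (2−√8)/2 = -0.41421, so π⊥(m,n) = m -0.41421·n.
candidate 1: (m,n)=(1,0) → π∥ = 1+0·β ≈ 1.00000, π⊥ = 1+0·β' ≈ 1.00000 ∉ [-0.7, 0.1) ⇒ out
candidate 2: (m,n)=(6,14) → π∥ = 6+14·β ≈ 39.79899, π⊥ = 6+14·β' ≈ 0.20101 ∉ [-0.7, 0.1) ⇒ out
candidate 3: (m,n)=(15,-3) → π∥ = 15-3·β ≈ 7.75736, π⊥ = 15-3·β' ≈ 16.24264 ∉ [-0.7, 0.1) ⇒ out
candidate 4: (m,n)=(7,18) → π∥ = 7+18·β ≈ 50.45584, π⊥ = 7+18·β' ≈ -0.45584 ∈ [-0.7, 0.1) ⇒ IN Λ
candidate 5: (m,n)=(-3,-9) → π∥ = -3-9·β ≈ -24.72792, π⊥ = -3-9·β' ≈ 0.72792 ∉ [-0.7, 0.1) ⇒ out
candidate 6: (m,n)=(16,16) → π∥ = 16+16·β ≈ 54.62742, π⊥ = 16+16·β' ≈ 9.37258 ∉ [-0.7, 0.1) ⇒ out
candidate 7: (m,n)=(-3,-10) → π∥ = -3-10·β ≈ -27.14214, π⊥ = -3-10·β' ≈ 1.14214 ∉ [-0.7, 0.1) ⇒ out
candidate 8: (m,n)=(0,1) → π∥ = 0+1·β ≈ 2.41421, π⊥ = 0+1·β' ≈ -0.41421 ∈ [-0.7, 0.1) ⇒ IN Λ
candidate 9: (m,n)=(13,-2) → π∥ = 13-2·β ≈ 8.17157, π⊥ = 13-2·β' ≈ 13.82843 ∉ [-0.7, 0.1) ⇒ out

4, 8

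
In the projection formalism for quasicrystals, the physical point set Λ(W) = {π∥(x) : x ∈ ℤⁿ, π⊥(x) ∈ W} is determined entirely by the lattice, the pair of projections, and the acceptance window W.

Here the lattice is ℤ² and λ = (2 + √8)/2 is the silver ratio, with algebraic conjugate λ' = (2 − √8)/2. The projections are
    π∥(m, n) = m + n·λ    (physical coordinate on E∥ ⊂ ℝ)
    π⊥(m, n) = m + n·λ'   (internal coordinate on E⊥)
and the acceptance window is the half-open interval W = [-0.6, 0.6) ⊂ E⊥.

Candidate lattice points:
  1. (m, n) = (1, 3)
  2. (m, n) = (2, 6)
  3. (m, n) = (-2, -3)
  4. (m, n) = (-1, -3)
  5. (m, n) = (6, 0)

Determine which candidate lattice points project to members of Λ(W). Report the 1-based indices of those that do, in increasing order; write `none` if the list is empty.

Compute λ' = (2−√8)/2 = -0.4142, so π⊥(m,n) = m -0.4142·n.
[1] lift (1,3): star map gives -0.2426; window check -0.6 ≤ -0.2426 < 0.6 is true → IN Λ
[2] lift (2,6): star map gives -0.4853; window check -0.6 ≤ -0.4853 < 0.6 is true → IN Λ
[3] lift (-2,-3): star map gives -0.7574; window check -0.6 ≤ -0.7574 < 0.6 is false → out
[4] lift (-1,-3): star map gives 0.2426; window check -0.6 ≤ 0.2426 < 0.6 is true → IN Λ
[5] lift (6,0): star map gives 6.0000; window check -0.6 ≤ 6.0000 < 0.6 is false → out

1, 2, 4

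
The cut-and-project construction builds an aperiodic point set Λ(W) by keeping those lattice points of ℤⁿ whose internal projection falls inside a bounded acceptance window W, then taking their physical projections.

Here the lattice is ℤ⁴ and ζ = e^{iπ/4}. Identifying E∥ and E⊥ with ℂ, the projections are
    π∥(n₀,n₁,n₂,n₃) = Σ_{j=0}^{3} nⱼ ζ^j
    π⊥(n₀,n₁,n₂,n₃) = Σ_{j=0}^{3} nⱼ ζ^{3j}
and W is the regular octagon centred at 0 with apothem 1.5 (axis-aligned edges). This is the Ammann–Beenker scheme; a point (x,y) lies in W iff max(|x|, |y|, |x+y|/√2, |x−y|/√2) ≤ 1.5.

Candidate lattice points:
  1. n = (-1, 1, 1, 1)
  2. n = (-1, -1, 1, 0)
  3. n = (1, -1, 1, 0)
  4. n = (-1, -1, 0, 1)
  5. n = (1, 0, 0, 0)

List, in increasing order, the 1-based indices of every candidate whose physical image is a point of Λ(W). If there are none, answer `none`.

Internal map: ζ^{3j} for j=0..3 gives (1,0), (−√2/2,√2/2), (0,−1), (√2/2,√2/2).
candidate 1: n = (-1, 1, 1, 1) → π⊥ ≈ (-1.00000, +0.41421); max(|x|,|y|,|x±y|/√2) = 1.00000 ≤ 1.5 ⇒ ∈ W
candidate 2: n = (-1, -1, 1, 0) → π⊥ ≈ (-0.29289, -1.70711); max(|x|,|y|,|x±y|/√2) = 1.70711 > 1.5 ⇒ ∉ W
candidate 3: n = (1, -1, 1, 0) → π⊥ ≈ (+1.70711, -1.70711); max(|x|,|y|,|x±y|/√2) = 2.41421 > 1.5 ⇒ ∉ W
candidate 4: n = (-1, -1, 0, 1) → π⊥ ≈ (+0.41421, +0.00000); max(|x|,|y|,|x±y|/√2) = 0.41421 ≤ 1.5 ⇒ ∈ W
candidate 5: n = (1, 0, 0, 0) → π⊥ ≈ (+1.00000, +0.00000); max(|x|,|y|,|x±y|/√2) = 1.00000 ≤ 1.5 ⇒ ∈ W

1, 4, 5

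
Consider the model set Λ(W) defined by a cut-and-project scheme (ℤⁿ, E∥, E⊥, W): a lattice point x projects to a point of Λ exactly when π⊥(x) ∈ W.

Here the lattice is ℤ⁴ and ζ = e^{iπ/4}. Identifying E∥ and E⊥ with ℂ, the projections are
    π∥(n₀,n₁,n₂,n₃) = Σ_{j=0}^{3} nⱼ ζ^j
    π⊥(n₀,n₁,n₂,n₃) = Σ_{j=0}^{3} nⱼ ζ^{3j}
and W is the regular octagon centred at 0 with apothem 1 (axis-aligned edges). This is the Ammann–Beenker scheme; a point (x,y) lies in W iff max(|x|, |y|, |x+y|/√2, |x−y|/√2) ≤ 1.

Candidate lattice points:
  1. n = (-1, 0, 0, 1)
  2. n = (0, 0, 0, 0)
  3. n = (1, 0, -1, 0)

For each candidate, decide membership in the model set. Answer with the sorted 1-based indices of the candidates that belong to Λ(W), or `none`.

1, 2

With ζ = e^{iπ/4} the internal vectors are ζ^0,ζ^3,ζ^6,ζ^9.
#1 (-1, 0, 0, 1): internal (-0.29289, 0.70711); octagon support 0.70711 vs apothem 1 → ∈ W
#2 (0, 0, 0, 0): internal (0.00000, 0.00000); octagon support 0.00000 vs apothem 1 → ∈ W
#3 (1, 0, -1, 0): internal (1.00000, 1.00000); octagon support 1.41421 vs apothem 1 → ∉ W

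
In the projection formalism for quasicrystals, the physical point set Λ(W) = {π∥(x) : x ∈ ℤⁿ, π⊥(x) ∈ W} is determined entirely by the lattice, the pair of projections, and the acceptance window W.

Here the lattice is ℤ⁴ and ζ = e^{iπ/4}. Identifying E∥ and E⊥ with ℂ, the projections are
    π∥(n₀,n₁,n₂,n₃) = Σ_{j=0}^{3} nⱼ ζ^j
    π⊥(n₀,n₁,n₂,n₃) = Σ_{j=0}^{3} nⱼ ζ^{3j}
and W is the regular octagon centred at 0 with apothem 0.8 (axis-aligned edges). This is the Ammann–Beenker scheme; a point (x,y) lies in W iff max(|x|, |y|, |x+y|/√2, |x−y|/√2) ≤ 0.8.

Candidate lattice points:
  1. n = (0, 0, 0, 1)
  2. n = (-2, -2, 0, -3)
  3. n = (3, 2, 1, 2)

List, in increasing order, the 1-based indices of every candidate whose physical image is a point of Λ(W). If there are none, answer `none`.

none

π⊥(n) = n₀ + n₁ζ³ + n₂ζ⁶ + n₃ζ⁹ where ζ = e^{iπ/4}.
candidate 1: n = (0, 0, 0, 1) → π⊥ ≈ (+0.707107, +0.707107); max(|x|,|y|,|x±y|/√2) = 1.000000 > 0.8 ⇒ ∉ W
candidate 2: n = (-2, -2, 0, -3) → π⊥ ≈ (-2.707107, -3.535534); max(|x|,|y|,|x±y|/√2) = 4.414214 > 0.8 ⇒ ∉ W
candidate 3: n = (3, 2, 1, 2) → π⊥ ≈ (+3.000000, +1.828427); max(|x|,|y|,|x±y|/√2) = 3.414214 > 0.8 ⇒ ∉ W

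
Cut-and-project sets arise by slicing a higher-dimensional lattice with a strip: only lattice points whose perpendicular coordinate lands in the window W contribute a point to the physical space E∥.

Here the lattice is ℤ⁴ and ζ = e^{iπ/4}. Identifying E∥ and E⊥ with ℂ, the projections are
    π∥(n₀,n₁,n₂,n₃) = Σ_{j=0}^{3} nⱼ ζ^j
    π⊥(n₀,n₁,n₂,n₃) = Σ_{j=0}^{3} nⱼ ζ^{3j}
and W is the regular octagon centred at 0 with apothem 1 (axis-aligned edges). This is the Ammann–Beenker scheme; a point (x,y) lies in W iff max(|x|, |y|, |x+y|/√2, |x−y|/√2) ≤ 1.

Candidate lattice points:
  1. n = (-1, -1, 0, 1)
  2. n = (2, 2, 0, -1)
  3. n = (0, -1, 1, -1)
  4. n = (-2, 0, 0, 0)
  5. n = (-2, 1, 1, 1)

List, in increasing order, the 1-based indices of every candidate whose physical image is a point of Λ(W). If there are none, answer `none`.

With ζ = e^{iπ/4} the internal vectors are ζ^0,ζ^3,ζ^6,ζ^9.
candidate 1: n = (-1, -1, 0, 1) → π⊥ ≈ (+0.414214, +0.000000); max(|x|,|y|,|x±y|/√2) = 0.414214 ≤ 1 ⇒ ∈ W
candidate 2: n = (2, 2, 0, -1) → π⊥ ≈ (-0.121320, +0.707107); max(|x|,|y|,|x±y|/√2) = 0.707107 ≤ 1 ⇒ ∈ W
candidate 3: n = (0, -1, 1, -1) → π⊥ ≈ (+0.000000, -2.414214); max(|x|,|y|,|x±y|/√2) = 2.414214 > 1 ⇒ ∉ W
candidate 4: n = (-2, 0, 0, 0) → π⊥ ≈ (-2.000000, +0.000000); max(|x|,|y|,|x±y|/√2) = 2.000000 > 1 ⇒ ∉ W
candidate 5: n = (-2, 1, 1, 1) → π⊥ ≈ (-2.000000, +0.414214); max(|x|,|y|,|x±y|/√2) = 2.000000 > 1 ⇒ ∉ W

1, 2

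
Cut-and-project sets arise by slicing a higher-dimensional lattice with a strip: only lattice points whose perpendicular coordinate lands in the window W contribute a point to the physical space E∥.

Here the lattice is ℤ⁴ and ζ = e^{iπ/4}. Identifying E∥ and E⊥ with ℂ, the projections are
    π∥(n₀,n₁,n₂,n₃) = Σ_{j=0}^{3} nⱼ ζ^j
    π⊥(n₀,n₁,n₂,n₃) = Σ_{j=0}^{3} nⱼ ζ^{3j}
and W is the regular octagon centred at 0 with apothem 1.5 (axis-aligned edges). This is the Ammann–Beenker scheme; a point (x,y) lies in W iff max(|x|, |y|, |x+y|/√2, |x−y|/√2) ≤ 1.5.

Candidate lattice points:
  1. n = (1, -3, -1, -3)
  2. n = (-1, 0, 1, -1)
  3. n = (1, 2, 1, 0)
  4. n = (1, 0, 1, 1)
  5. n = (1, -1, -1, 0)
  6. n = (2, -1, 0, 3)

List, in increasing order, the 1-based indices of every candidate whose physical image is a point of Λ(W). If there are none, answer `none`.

3

Internal map: ζ^{3j} for j=0..3 gives (1,0), (−√2/2,√2/2), (0,−1), (√2/2,√2/2).
#1 (1, -3, -1, -3): internal (1.00000, -3.24264); octagon support 3.24264 vs apothem 1.5 → ∉ W
#2 (-1, 0, 1, -1): internal (-1.70711, -1.70711); octagon support 2.41421 vs apothem 1.5 → ∉ W
#3 (1, 2, 1, 0): internal (-0.41421, 0.41421); octagon support 0.58579 vs apothem 1.5 → ∈ W
#4 (1, 0, 1, 1): internal (1.70711, -0.29289); octagon support 1.70711 vs apothem 1.5 → ∉ W
#5 (1, -1, -1, 0): internal (1.70711, 0.29289); octagon support 1.70711 vs apothem 1.5 → ∉ W
#6 (2, -1, 0, 3): internal (4.82843, 1.41421); octagon support 4.82843 vs apothem 1.5 → ∉ W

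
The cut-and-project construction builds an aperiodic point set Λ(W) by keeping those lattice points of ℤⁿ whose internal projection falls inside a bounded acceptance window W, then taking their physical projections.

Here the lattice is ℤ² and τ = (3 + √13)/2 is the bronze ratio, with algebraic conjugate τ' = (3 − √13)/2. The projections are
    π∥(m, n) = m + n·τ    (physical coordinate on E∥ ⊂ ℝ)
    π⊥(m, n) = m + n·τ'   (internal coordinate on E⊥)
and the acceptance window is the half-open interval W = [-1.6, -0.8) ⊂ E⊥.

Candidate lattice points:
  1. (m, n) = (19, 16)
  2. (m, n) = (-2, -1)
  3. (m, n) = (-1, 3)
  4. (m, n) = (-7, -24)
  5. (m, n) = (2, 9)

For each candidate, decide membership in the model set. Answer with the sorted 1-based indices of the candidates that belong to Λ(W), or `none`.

τ' = (3−√13)/2 ≈ -0.3028.
[1] lift (19,16): star map gives 14.1556; window check -1.6 ≤ 14.1556 < -0.8 is false → out
[2] lift (-2,-1): star map gives -1.6972; window check -1.6 ≤ -1.6972 < -0.8 is false → out
[3] lift (-1,3): star map gives -1.9083; window check -1.6 ≤ -1.9083 < -0.8 is false → out
[4] lift (-7,-24): star map gives 0.2666; window check -1.6 ≤ 0.2666 < -0.8 is false → out
[5] lift (2,9): star map gives -0.7250; window check -1.6 ≤ -0.7250 < -0.8 is false → out

none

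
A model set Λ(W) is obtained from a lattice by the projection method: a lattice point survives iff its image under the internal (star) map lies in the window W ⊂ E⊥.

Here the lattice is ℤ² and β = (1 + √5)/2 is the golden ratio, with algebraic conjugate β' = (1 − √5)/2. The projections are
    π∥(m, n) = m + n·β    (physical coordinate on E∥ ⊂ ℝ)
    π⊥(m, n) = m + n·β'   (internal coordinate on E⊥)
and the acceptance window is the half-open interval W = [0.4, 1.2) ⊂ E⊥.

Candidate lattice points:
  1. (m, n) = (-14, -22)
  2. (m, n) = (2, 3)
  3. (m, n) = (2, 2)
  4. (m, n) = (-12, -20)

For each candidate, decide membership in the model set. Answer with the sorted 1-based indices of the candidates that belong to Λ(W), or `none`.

3

Compute β' = (1−√5)/2 = -0.6180, so π⊥(m,n) = m -0.6180·n.
#1 (-14,-22): internal coord -14 + (-22)·β' = -0.4033; -0.4033 ∉ [0.4, 1.2) → out
#2 (2,3): internal coord 2 + (3)·β' = +0.1459; +0.1459 ∉ [0.4, 1.2) → out
#3 (2,2): internal coord 2 + (2)·β' = +0.7639; +0.7639 ∈ [0.4, 1.2) → IN Λ
#4 (-12,-20): internal coord -12 + (-20)·β' = +0.3607; +0.3607 ∉ [0.4, 1.2) → out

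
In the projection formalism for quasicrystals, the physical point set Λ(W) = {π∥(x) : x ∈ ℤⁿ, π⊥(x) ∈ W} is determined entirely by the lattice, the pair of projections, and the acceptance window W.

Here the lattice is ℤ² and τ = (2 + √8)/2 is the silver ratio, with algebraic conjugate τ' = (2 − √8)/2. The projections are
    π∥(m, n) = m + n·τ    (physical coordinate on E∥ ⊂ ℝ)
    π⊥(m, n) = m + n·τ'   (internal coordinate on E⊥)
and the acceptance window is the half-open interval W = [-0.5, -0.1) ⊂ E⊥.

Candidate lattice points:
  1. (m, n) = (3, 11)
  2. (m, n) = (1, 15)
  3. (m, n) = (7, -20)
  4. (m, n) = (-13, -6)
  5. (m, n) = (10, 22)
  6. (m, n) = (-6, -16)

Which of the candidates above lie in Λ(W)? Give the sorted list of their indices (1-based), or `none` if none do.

Numerically τ ≈ 2.414214 and τ' = −1/τ ≈ -0.414214.
#1 (3,11): internal coord 3 + (11)·τ' = -1.556349; -1.556349 ∉ [-0.5, -0.1) → out
#2 (1,15): internal coord 1 + (15)·τ' = -5.213203; -5.213203 ∉ [-0.5, -0.1) → out
#3 (7,-20): internal coord 7 + (-20)·τ' = +15.284271; +15.284271 ∉ [-0.5, -0.1) → out
#4 (-13,-6): internal coord -13 + (-6)·τ' = -10.514719; -10.514719 ∉ [-0.5, -0.1) → out
#5 (10,22): internal coord 10 + (22)·τ' = +0.887302; +0.887302 ∉ [-0.5, -0.1) → out
#6 (-6,-16): internal coord -6 + (-16)·τ' = +0.627417; +0.627417 ∉ [-0.5, -0.1) → out

none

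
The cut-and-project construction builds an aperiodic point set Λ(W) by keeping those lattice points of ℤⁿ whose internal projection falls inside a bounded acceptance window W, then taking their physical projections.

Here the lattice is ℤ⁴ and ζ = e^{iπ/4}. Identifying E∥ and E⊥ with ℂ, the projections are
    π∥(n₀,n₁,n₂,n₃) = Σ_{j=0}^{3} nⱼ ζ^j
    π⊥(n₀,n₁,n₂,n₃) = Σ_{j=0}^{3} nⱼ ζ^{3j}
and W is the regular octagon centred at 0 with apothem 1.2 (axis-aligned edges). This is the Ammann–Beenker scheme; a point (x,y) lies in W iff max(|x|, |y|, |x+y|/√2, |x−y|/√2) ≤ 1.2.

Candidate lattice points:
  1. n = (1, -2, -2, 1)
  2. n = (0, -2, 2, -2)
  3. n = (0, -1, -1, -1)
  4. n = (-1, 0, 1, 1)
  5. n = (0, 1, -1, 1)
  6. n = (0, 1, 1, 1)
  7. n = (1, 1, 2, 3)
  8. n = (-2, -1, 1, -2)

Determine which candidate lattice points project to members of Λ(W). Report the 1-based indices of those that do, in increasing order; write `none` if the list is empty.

π⊥(n) = n₀ + n₁ζ³ + n₂ζ⁶ + n₃ζ⁹ where ζ = e^{iπ/4}.
#1 (1, -2, -2, 1): internal (3.1213, 1.2929); octagon support 3.1213 vs apothem 1.2 → ∉ W
#2 (0, -2, 2, -2): internal (0.0000, -4.8284); octagon support 4.8284 vs apothem 1.2 → ∉ W
#3 (0, -1, -1, -1): internal (0.0000, -0.4142); octagon support 0.4142 vs apothem 1.2 → ∈ W
#4 (-1, 0, 1, 1): internal (-0.2929, -0.2929); octagon support 0.4142 vs apothem 1.2 → ∈ W
#5 (0, 1, -1, 1): internal (0.0000, 2.4142); octagon support 2.4142 vs apothem 1.2 → ∉ W
#6 (0, 1, 1, 1): internal (0.0000, 0.4142); octagon support 0.4142 vs apothem 1.2 → ∈ W
#7 (1, 1, 2, 3): internal (2.4142, 0.8284); octagon support 2.4142 vs apothem 1.2 → ∉ W
#8 (-2, -1, 1, -2): internal (-2.7071, -3.1213); octagon support 4.1213 vs apothem 1.2 → ∉ W

3, 4, 6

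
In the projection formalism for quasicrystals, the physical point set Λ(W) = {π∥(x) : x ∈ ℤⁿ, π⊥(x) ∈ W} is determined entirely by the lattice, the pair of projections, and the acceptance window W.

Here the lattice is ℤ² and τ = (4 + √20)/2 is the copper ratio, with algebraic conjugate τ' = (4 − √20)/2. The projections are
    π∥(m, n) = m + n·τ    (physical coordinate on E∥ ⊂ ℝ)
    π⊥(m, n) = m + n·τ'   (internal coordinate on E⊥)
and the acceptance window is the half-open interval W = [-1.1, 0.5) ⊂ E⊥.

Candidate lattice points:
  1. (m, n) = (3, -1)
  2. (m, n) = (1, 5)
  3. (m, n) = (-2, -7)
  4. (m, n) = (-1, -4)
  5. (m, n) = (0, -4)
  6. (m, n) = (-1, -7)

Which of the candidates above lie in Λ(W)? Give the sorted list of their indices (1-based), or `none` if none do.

2, 3, 4

Compute τ' = (4−√20)/2 = -0.236068, so π⊥(m,n) = m -0.236068·n.
[1] lift (3,-1): star map gives 3.236068; window check -1.1 ≤ 3.236068 < 0.5 is false → out
[2] lift (1,5): star map gives -0.180340; window check -1.1 ≤ -0.180340 < 0.5 is true → IN Λ
[3] lift (-2,-7): star map gives -0.347524; window check -1.1 ≤ -0.347524 < 0.5 is true → IN Λ
[4] lift (-1,-4): star map gives -0.055728; window check -1.1 ≤ -0.055728 < 0.5 is true → IN Λ
[5] lift (0,-4): star map gives 0.944272; window check -1.1 ≤ 0.944272 < 0.5 is false → out
[6] lift (-1,-7): star map gives 0.652476; window check -1.1 ≤ 0.652476 < 0.5 is false → out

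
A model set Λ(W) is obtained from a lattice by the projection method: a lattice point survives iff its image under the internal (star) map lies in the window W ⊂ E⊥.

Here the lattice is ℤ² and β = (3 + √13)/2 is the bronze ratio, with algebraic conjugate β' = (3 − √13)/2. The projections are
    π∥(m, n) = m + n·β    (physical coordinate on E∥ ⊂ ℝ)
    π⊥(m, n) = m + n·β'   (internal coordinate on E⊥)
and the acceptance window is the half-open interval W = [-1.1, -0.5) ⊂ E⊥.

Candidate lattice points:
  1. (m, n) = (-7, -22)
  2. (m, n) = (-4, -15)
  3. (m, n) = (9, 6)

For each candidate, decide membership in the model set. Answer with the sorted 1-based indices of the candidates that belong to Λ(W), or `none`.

Numerically β ≈ 3.3028 and β' = −1/β ≈ -0.3028.
#1 (-7,-22): internal coord -7 + (-22)·β' = -0.3389; -0.3389 ∉ [-1.1, -0.5) → out
#2 (-4,-15): internal coord -4 + (-15)·β' = +0.5416; +0.5416 ∉ [-1.1, -0.5) → out
#3 (9,6): internal coord 9 + (6)·β' = +7.1833; +7.1833 ∉ [-1.1, -0.5) → out

none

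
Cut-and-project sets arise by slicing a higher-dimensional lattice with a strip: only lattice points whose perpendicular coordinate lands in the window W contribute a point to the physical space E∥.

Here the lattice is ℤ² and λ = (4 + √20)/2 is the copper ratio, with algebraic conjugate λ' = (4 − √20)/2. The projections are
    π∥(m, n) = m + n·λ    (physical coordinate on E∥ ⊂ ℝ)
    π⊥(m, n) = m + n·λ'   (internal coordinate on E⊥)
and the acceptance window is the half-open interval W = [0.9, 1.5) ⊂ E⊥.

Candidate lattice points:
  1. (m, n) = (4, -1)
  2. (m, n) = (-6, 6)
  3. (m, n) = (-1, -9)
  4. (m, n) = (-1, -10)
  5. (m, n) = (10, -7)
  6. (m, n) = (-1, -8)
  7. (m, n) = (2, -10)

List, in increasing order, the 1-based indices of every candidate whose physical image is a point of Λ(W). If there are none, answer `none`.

3, 4

Numerically λ ≈ 4.23607 and λ' = −1/λ ≈ -0.23607.
#1 (4,-1): internal coord 4 + (-1)·λ' = +4.23607; +4.23607 ∉ [0.9, 1.5) → out
#2 (-6,6): internal coord -6 + (6)·λ' = -7.41641; -7.41641 ∉ [0.9, 1.5) → out
#3 (-1,-9): internal coord -1 + (-9)·λ' = +1.12461; +1.12461 ∈ [0.9, 1.5) → IN Λ
#4 (-1,-10): internal coord -1 + (-10)·λ' = +1.36068; +1.36068 ∈ [0.9, 1.5) → IN Λ
#5 (10,-7): internal coord 10 + (-7)·λ' = +11.65248; +11.65248 ∉ [0.9, 1.5) → out
#6 (-1,-8): internal coord -1 + (-8)·λ' = +0.88854; +0.88854 ∉ [0.9, 1.5) → out
#7 (2,-10): internal coord 2 + (-10)·λ' = +4.36068; +4.36068 ∉ [0.9, 1.5) → out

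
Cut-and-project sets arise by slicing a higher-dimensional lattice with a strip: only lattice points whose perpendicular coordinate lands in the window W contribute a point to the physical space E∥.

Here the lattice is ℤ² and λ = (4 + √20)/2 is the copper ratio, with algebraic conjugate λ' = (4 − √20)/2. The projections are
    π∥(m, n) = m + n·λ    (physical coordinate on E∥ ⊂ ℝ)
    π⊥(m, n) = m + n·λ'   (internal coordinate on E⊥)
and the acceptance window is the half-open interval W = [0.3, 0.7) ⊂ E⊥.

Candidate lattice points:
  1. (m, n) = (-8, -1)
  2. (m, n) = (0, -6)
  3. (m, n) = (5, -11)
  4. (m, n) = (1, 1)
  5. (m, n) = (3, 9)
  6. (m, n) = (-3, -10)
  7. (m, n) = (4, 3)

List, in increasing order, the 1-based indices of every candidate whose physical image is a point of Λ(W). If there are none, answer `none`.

Numerically λ ≈ 4.2361 and λ' = −1/λ ≈ -0.2361.
[1] lift (-8,-1): star map gives -7.7639; window check 0.3 ≤ -7.7639 < 0.7 is false → out
[2] lift (0,-6): star map gives 1.4164; window check 0.3 ≤ 1.4164 < 0.7 is false → out
[3] lift (5,-11): star map gives 7.5967; window check 0.3 ≤ 7.5967 < 0.7 is false → out
[4] lift (1,1): star map gives 0.7639; window check 0.3 ≤ 0.7639 < 0.7 is false → out
[5] lift (3,9): star map gives 0.8754; window check 0.3 ≤ 0.8754 < 0.7 is false → out
[6] lift (-3,-10): star map gives -0.6393; window check 0.3 ≤ -0.6393 < 0.7 is false → out
[7] lift (4,3): star map gives 3.2918; window check 0.3 ≤ 3.2918 < 0.7 is false → out

none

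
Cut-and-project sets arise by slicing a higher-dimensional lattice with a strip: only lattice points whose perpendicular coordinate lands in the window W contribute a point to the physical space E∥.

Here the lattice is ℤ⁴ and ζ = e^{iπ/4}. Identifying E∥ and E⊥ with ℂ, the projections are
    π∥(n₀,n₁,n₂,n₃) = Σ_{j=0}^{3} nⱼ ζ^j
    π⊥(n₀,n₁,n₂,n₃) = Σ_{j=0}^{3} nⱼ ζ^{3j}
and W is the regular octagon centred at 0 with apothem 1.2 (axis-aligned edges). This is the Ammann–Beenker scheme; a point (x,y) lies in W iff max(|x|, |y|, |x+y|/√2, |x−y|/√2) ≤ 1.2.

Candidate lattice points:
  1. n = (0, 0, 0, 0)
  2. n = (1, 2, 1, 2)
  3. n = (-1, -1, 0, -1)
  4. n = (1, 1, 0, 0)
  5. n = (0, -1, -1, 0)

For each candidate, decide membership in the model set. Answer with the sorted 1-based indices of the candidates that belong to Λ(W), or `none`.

With ζ = e^{iπ/4} the internal vectors are ζ^0,ζ^3,ζ^6,ζ^9.
#1 (0, 0, 0, 0): internal (0.00000, 0.00000); octagon support 0.00000 vs apothem 1.2 → ∈ W
#2 (1, 2, 1, 2): internal (1.00000, 1.82843); octagon support 2.00000 vs apothem 1.2 → ∉ W
#3 (-1, -1, 0, -1): internal (-1.00000, -1.41421); octagon support 1.70711 vs apothem 1.2 → ∉ W
#4 (1, 1, 0, 0): internal (0.29289, 0.70711); octagon support 0.70711 vs apothem 1.2 → ∈ W
#5 (0, -1, -1, 0): internal (0.70711, 0.29289); octagon support 0.70711 vs apothem 1.2 → ∈ W

1, 4, 5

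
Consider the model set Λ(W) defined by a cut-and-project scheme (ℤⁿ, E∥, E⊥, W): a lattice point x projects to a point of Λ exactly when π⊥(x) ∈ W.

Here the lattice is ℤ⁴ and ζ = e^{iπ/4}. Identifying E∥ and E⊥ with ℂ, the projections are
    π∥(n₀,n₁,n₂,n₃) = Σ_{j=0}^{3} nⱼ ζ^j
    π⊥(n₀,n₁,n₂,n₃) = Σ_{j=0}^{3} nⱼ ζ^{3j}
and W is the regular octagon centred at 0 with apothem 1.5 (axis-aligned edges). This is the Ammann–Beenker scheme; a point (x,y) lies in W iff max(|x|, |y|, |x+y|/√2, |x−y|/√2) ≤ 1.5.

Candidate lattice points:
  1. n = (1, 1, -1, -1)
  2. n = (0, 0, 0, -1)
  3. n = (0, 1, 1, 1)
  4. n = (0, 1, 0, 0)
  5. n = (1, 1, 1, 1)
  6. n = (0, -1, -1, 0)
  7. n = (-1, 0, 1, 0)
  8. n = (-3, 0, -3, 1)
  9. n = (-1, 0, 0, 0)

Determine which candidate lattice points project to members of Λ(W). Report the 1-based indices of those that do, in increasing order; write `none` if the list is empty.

1, 2, 3, 4, 5, 6, 7, 9

Internal map: ζ^{3j} for j=0..3 gives (1,0), (−√2/2,√2/2), (0,−1), (√2/2,√2/2).
candidate 1: n = (1, 1, -1, -1) → π⊥ ≈ (-0.4142, +1.0000); max(|x|,|y|,|x±y|/√2) = 1.0000 ≤ 1.5 ⇒ ∈ W
candidate 2: n = (0, 0, 0, -1) → π⊥ ≈ (-0.7071, -0.7071); max(|x|,|y|,|x±y|/√2) = 1.0000 ≤ 1.5 ⇒ ∈ W
candidate 3: n = (0, 1, 1, 1) → π⊥ ≈ (+0.0000, +0.4142); max(|x|,|y|,|x±y|/√2) = 0.4142 ≤ 1.5 ⇒ ∈ W
candidate 4: n = (0, 1, 0, 0) → π⊥ ≈ (-0.7071, +0.7071); max(|x|,|y|,|x±y|/√2) = 1.0000 ≤ 1.5 ⇒ ∈ W
candidate 5: n = (1, 1, 1, 1) → π⊥ ≈ (+1.0000, +0.4142); max(|x|,|y|,|x±y|/√2) = 1.0000 ≤ 1.5 ⇒ ∈ W
candidate 6: n = (0, -1, -1, 0) → π⊥ ≈ (+0.7071, +0.2929); max(|x|,|y|,|x±y|/√2) = 0.7071 ≤ 1.5 ⇒ ∈ W
candidate 7: n = (-1, 0, 1, 0) → π⊥ ≈ (-1.0000, -1.0000); max(|x|,|y|,|x±y|/√2) = 1.4142 ≤ 1.5 ⇒ ∈ W
candidate 8: n = (-3, 0, -3, 1) → π⊥ ≈ (-2.2929, +3.7071); max(|x|,|y|,|x±y|/√2) = 4.2426 > 1.5 ⇒ ∉ W
candidate 9: n = (-1, 0, 0, 0) → π⊥ ≈ (-1.0000, +0.0000); max(|x|,|y|,|x±y|/√2) = 1.0000 ≤ 1.5 ⇒ ∈ W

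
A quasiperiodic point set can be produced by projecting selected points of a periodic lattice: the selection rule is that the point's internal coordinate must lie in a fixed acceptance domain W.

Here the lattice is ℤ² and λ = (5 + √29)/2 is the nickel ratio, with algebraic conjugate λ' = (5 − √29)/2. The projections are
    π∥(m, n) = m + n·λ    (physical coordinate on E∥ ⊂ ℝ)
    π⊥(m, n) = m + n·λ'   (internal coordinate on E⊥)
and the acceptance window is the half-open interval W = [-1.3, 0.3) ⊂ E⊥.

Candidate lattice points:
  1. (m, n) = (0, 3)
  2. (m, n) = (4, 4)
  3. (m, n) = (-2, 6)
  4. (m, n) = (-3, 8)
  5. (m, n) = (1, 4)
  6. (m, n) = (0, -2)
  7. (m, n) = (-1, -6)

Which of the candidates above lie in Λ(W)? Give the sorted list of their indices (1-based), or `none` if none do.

1, 5, 7

Numerically λ ≈ 5.192582 and λ' = −1/λ ≈ -0.192582.
#1 (0,3): internal coord 0 + (3)·λ' = -0.577747; -0.577747 ∈ [-1.3, 0.3) → IN Λ
#2 (4,4): internal coord 4 + (4)·λ' = +3.229670; +3.229670 ∉ [-1.3, 0.3) → out
#3 (-2,6): internal coord -2 + (6)·λ' = -3.155494; -3.155494 ∉ [-1.3, 0.3) → out
#4 (-3,8): internal coord -3 + (8)·λ' = -4.540659; -4.540659 ∉ [-1.3, 0.3) → out
#5 (1,4): internal coord 1 + (4)·λ' = +0.229670; +0.229670 ∈ [-1.3, 0.3) → IN Λ
#6 (0,-2): internal coord 0 + (-2)·λ' = +0.385165; +0.385165 ∉ [-1.3, 0.3) → out
#7 (-1,-6): internal coord -1 + (-6)·λ' = +0.155494; +0.155494 ∈ [-1.3, 0.3) → IN Λ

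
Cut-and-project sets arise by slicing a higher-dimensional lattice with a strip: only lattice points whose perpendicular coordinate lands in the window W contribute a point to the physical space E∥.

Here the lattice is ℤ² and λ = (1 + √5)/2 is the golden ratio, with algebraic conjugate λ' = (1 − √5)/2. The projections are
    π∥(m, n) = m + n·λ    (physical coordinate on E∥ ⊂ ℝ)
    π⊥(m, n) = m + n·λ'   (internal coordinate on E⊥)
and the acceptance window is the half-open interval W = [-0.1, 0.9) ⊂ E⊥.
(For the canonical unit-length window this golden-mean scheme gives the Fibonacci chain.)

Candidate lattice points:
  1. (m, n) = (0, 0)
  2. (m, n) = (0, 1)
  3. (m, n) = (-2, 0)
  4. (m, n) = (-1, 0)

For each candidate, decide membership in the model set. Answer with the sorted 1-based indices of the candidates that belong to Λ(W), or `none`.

Compute λ' = (1−√5)/2 = -0.6180, so π⊥(m,n) = m -0.6180·n.
#1 (0,0): internal coord 0 + (0)·λ' = +0.0000; +0.0000 ∈ [-0.1, 0.9) → IN Λ
#2 (0,1): internal coord 0 + (1)·λ' = -0.6180; -0.6180 ∉ [-0.1, 0.9) → out
#3 (-2,0): internal coord -2 + (0)·λ' = -2.0000; -2.0000 ∉ [-0.1, 0.9) → out
#4 (-1,0): internal coord -1 + (0)·λ' = -1.0000; -1.0000 ∉ [-0.1, 0.9) → out

1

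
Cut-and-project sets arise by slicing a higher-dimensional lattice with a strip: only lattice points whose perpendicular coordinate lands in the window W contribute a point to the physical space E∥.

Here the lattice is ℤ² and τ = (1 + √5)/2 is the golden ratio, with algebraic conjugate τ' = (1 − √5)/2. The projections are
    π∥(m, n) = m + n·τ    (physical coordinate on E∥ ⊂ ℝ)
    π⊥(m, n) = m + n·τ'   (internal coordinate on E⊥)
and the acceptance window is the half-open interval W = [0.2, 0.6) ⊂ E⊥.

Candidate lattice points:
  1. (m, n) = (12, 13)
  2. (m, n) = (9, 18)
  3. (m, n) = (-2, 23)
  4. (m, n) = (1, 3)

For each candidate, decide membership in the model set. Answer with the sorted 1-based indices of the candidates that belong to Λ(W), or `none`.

none

τ' = (1−√5)/2 ≈ -0.61803.
[1] lift (12,13): star map gives 3.96556; window check 0.2 ≤ 3.96556 < 0.6 is false → out
[2] lift (9,18): star map gives -2.12461; window check 0.2 ≤ -2.12461 < 0.6 is false → out
[3] lift (-2,23): star map gives -16.21478; window check 0.2 ≤ -16.21478 < 0.6 is false → out
[4] lift (1,3): star map gives -0.85410; window check 0.2 ≤ -0.85410 < 0.6 is false → out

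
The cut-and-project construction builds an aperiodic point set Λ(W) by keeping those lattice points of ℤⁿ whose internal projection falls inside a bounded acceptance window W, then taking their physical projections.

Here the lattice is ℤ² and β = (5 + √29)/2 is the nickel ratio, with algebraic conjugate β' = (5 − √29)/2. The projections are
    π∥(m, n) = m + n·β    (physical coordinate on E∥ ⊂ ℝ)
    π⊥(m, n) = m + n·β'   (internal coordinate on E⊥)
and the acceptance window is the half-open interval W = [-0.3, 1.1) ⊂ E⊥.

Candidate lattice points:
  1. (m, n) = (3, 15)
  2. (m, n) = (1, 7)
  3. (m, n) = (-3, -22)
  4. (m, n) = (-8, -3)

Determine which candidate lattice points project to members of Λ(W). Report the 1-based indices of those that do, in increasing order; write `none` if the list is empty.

1

Numerically β ≈ 5.192582 and β' = −1/β ≈ -0.192582.
#1 (3,15): internal coord 3 + (15)·β' = +0.111264; +0.111264 ∈ [-0.3, 1.1) → IN Λ
#2 (1,7): internal coord 1 + (7)·β' = -0.348077; -0.348077 ∉ [-0.3, 1.1) → out
#3 (-3,-22): internal coord -3 + (-22)·β' = +1.236813; +1.236813 ∉ [-0.3, 1.1) → out
#4 (-8,-3): internal coord -8 + (-3)·β' = -7.422253; -7.422253 ∉ [-0.3, 1.1) → out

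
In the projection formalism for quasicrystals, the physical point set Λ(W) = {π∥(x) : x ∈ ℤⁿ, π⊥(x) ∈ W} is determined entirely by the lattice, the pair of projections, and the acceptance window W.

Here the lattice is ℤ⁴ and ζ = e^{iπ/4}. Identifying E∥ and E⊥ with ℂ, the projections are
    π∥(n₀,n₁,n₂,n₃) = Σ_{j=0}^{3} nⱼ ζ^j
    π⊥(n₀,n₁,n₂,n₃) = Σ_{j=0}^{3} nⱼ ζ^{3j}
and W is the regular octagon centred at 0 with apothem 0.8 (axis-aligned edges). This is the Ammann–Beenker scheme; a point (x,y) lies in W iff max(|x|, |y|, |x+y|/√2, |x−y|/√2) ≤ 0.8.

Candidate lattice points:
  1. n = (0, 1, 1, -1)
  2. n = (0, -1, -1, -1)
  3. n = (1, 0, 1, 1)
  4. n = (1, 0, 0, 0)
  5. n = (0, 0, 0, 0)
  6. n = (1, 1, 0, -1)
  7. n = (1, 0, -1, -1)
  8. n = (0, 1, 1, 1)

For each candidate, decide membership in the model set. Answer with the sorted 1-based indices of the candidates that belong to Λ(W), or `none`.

With ζ = e^{iπ/4} the internal vectors are ζ^0,ζ^3,ζ^6,ζ^9.
#1 (0, 1, 1, -1): internal (-1.4142, -1.0000); octagon support 1.7071 vs apothem 0.8 → ∉ W
#2 (0, -1, -1, -1): internal (0.0000, -0.4142); octagon support 0.4142 vs apothem 0.8 → ∈ W
#3 (1, 0, 1, 1): internal (1.7071, -0.2929); octagon support 1.7071 vs apothem 0.8 → ∉ W
#4 (1, 0, 0, 0): internal (1.0000, 0.0000); octagon support 1.0000 vs apothem 0.8 → ∉ W
#5 (0, 0, 0, 0): internal (0.0000, 0.0000); octagon support 0.0000 vs apothem 0.8 → ∈ W
#6 (1, 1, 0, -1): internal (-0.4142, 0.0000); octagon support 0.4142 vs apothem 0.8 → ∈ W
#7 (1, 0, -1, -1): internal (0.2929, 0.2929); octagon support 0.4142 vs apothem 0.8 → ∈ W
#8 (0, 1, 1, 1): internal (0.0000, 0.4142); octagon support 0.4142 vs apothem 0.8 → ∈ W

2, 5, 6, 7, 8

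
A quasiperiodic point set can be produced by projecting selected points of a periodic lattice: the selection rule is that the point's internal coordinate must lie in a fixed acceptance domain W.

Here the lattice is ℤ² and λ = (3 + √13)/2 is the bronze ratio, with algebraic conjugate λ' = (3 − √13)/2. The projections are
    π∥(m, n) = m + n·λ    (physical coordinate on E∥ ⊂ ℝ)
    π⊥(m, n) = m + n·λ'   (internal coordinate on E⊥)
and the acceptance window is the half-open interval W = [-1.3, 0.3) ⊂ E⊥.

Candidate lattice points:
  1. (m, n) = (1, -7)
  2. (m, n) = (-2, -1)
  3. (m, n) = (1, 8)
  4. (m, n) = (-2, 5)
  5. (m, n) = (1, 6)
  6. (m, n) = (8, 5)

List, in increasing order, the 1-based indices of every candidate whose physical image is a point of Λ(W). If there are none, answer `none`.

λ' = (3−√13)/2 ≈ -0.3028.
#1 (1,-7): internal coord 1 + (-7)·λ' = +3.1194; +3.1194 ∉ [-1.3, 0.3) → out
#2 (-2,-1): internal coord -2 + (-1)·λ' = -1.6972; -1.6972 ∉ [-1.3, 0.3) → out
#3 (1,8): internal coord 1 + (8)·λ' = -1.4222; -1.4222 ∉ [-1.3, 0.3) → out
#4 (-2,5): internal coord -2 + (5)·λ' = -3.5139; -3.5139 ∉ [-1.3, 0.3) → out
#5 (1,6): internal coord 1 + (6)·λ' = -0.8167; -0.8167 ∈ [-1.3, 0.3) → IN Λ
#6 (8,5): internal coord 8 + (5)·λ' = +6.4861; +6.4861 ∉ [-1.3, 0.3) → out

5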